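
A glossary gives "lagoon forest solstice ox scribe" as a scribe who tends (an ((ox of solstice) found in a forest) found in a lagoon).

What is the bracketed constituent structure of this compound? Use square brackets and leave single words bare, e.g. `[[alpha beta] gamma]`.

[[lagoon [forest [solstice ox]]] scribe]

The outermost head in the paraphrase is "scribe", modified by "lagoon forest solstice ox".
Inside "lagoon forest solstice ox": head "ox" (specifically "forest solstice ox"), modifier "lagoon".
Inside "forest solstice ox": head "ox" (specifically "solstice ox"), modifier "forest".
Inside "solstice ox": head "ox", modifier "solstice".
So the structure is [[lagoon [forest [solstice ox]]] scribe].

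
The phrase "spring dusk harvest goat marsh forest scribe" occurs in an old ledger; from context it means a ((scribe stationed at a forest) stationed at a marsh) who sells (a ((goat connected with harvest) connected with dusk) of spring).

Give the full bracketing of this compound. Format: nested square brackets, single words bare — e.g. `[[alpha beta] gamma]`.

Whole compound: head "scribe" (specifically "marsh forest scribe"), modifier "spring dusk harvest goat".
Within "spring dusk harvest goat", the head is "goat" (specifically "dusk harvest goat") and the modifier is "spring".
Within "dusk harvest goat", the head is "goat" (specifically "harvest goat") and the modifier is "dusk".
Within "harvest goat", the head is "goat" and the modifier is "harvest".
Within "marsh forest scribe", the head is "scribe" (specifically "forest scribe") and the modifier is "marsh".
Within "forest scribe", the head is "scribe" and the modifier is "forest".
Putting it together: [[spring [dusk [harvest goat]]] [marsh [forest scribe]]].

[[spring [dusk [harvest goat]]] [marsh [forest scribe]]]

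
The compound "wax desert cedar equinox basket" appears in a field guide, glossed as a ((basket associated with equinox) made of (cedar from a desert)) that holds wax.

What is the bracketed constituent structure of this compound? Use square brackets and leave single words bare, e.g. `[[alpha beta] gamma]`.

[wax [[desert cedar] [equinox basket]]]

Overall it is a kind of basket (specifically "desert cedar equinox basket"); the modifier is "wax".
Within "desert cedar equinox basket", the head is "basket" (specifically "equinox basket") and the modifier is "desert cedar".
Within "desert cedar", the head is "cedar" and the modifier is "desert".
Within "equinox basket", the head is "basket" and the modifier is "equinox".
Putting it together: [wax [[desert cedar] [equinox basket]]].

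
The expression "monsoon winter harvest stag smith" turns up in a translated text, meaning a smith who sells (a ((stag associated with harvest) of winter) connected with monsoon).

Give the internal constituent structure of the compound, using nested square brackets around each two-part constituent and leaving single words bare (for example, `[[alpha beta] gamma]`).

The outermost head in the paraphrase is "smith", modified by "monsoon winter harvest stag".
Within "monsoon winter harvest stag", the head is "stag" (specifically "winter harvest stag") and the modifier is "monsoon".
Within "winter harvest stag", the head is "stag" (specifically "harvest stag") and the modifier is "winter".
Within "harvest stag", the head is "stag" and the modifier is "harvest".
Assembled: [[monsoon [winter [harvest stag]]] smith].

[[monsoon [winter [harvest stag]]] smith]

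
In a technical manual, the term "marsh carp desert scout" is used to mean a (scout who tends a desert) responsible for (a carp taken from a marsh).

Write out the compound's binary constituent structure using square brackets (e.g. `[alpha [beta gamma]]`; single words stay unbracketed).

[[marsh carp] [desert scout]]

At the top level: head "scout" (specifically "desert scout"); modifier "marsh carp".
Inside "marsh carp": head "carp", modifier "marsh".
Inside "desert scout": head "scout", modifier "desert".
Putting it together: [[marsh carp] [desert scout]].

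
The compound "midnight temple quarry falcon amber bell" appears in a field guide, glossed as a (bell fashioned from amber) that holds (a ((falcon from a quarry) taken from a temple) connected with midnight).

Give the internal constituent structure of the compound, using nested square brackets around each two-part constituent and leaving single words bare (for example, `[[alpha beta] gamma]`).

[[midnight [temple [quarry falcon]]] [amber bell]]

Overall it is a kind of bell (specifically "amber bell"); the modifier is "midnight temple quarry falcon".
Within "midnight temple quarry falcon", the head is "falcon" (specifically "temple quarry falcon") and the modifier is "midnight".
Within "temple quarry falcon", the head is "falcon" (specifically "quarry falcon") and the modifier is "temple".
Within "quarry falcon", the head is "falcon" and the modifier is "quarry".
Within "amber bell", the head is "bell" and the modifier is "amber".
Assembled: [[midnight [temple [quarry falcon]]] [amber bell]].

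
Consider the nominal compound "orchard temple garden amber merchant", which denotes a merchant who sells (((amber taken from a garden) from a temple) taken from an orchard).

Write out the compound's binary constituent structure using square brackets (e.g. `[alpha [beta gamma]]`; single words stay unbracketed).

The outermost head in the paraphrase is "merchant", modified by "orchard temple garden amber".
Inside "orchard temple garden amber": head "amber" (specifically "temple garden amber"), modifier "orchard".
Inside "temple garden amber": head "amber" (specifically "garden amber"), modifier "temple".
Inside "garden amber": head "amber", modifier "garden".
Putting it together: [[orchard [temple [garden amber]]] merchant].

[[orchard [temple [garden amber]]] merchant]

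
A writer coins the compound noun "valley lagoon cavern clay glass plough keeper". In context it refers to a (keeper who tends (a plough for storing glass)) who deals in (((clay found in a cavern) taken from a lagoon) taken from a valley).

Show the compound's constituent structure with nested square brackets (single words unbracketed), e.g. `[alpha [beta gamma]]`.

At the top level: head "keeper" (specifically "glass plough keeper"); modifier "valley lagoon cavern clay".
"valley lagoon cavern clay" → head "clay" (specifically "lagoon cavern clay"), modifier "valley".
"lagoon cavern clay" → head "clay" (specifically "cavern clay"), modifier "lagoon".
"cavern clay" → head "clay", modifier "cavern".
"glass plough keeper" → head "keeper", modifier "glass plough".
"glass plough" → head "plough", modifier "glass".
Assembled: [[valley [lagoon [cavern clay]]] [[glass plough] keeper]].

[[valley [lagoon [cavern clay]]] [[glass plough] keeper]]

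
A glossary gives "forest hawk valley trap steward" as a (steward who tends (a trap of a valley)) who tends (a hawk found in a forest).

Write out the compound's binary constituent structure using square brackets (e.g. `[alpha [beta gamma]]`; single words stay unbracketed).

[[forest hawk] [[valley trap] steward]]

Overall it is a kind of steward (specifically "valley trap steward"); the modifier is "forest hawk".
Within "forest hawk", the head is "hawk" and the modifier is "forest".
Within "valley trap steward", the head is "steward" and the modifier is "valley trap".
Within "valley trap", the head is "trap" and the modifier is "valley".
Assembled: [[forest hawk] [[valley trap] steward]].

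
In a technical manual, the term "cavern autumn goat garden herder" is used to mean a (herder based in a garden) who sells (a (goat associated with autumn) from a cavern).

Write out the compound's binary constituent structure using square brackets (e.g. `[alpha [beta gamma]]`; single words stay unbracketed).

At the top level: head "herder" (specifically "garden herder"); modifier "cavern autumn goat".
Inside "cavern autumn goat": head "goat" (specifically "autumn goat"), modifier "cavern".
Inside "autumn goat": head "goat", modifier "autumn".
Inside "garden herder": head "herder", modifier "garden".
Assembled: [[cavern [autumn goat]] [garden herder]].

[[cavern [autumn goat]] [garden herder]]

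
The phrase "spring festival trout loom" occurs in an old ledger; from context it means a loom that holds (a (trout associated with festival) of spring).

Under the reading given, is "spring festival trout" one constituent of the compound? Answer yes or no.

The paraphrase groups the words so that "spring festival trout" is one unit: it corresponds to a single parenthesized sub-phrase.
The full structure is [[spring [festival trout]] loom], in which [spring festival trout] is a constituent.

yes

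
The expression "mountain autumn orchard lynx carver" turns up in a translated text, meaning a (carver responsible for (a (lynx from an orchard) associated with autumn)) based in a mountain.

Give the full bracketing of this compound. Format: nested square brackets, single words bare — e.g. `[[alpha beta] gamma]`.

Whole compound: head "carver" (specifically "autumn orchard lynx carver"), modifier "mountain".
Inside "autumn orchard lynx carver": head "carver", modifier "autumn orchard lynx".
Inside "autumn orchard lynx": head "lynx" (specifically "orchard lynx"), modifier "autumn".
Inside "orchard lynx": head "lynx", modifier "orchard".
Assembled: [mountain [[autumn [orchard lynx]] carver]].

[mountain [[autumn [orchard lynx]] carver]]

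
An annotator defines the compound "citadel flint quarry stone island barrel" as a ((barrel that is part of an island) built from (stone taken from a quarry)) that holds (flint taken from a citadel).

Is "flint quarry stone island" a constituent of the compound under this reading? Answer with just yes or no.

The top-level split is [citadel flint] [quarry stone island barrel]; the full structure is [[citadel flint] [[quarry stone] [island barrel]]].
"flint quarry stone island" straddles a constituent boundary, so it is not a single unit.

no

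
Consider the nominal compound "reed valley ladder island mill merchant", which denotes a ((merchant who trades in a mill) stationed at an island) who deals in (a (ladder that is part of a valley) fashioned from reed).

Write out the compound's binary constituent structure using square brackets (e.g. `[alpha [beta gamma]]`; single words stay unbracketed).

The outermost head in the paraphrase is "merchant" (specifically "island mill merchant"), modified by "reed valley ladder".
"reed valley ladder" → head "ladder" (specifically "valley ladder"), modifier "reed".
"valley ladder" → head "ladder", modifier "valley".
"island mill merchant" → head "merchant" (specifically "mill merchant"), modifier "island".
"mill merchant" → head "merchant", modifier "mill".
Putting it together: [[reed [valley ladder]] [island [mill merchant]]].

[[reed [valley ladder]] [island [mill merchant]]]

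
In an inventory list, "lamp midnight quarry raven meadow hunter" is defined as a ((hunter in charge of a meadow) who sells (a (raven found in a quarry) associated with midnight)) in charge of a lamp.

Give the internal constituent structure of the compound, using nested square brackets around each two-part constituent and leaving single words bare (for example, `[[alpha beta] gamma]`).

[lamp [[midnight [quarry raven]] [meadow hunter]]]

The outermost head in the paraphrase is "hunter" (specifically "midnight quarry raven meadow hunter"), modified by "lamp".
"midnight quarry raven meadow hunter" → head "hunter" (specifically "meadow hunter"), modifier "midnight quarry raven".
"midnight quarry raven" → head "raven" (specifically "quarry raven"), modifier "midnight".
"quarry raven" → head "raven", modifier "quarry".
"meadow hunter" → head "hunter", modifier "meadow".
Assembled: [lamp [[midnight [quarry raven]] [meadow hunter]]].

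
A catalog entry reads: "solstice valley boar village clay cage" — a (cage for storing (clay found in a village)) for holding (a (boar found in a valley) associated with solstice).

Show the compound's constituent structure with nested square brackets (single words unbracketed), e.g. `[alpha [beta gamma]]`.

[[solstice [valley boar]] [[village clay] cage]]

At the top level: head "cage" (specifically "village clay cage"); modifier "solstice valley boar".
"solstice valley boar" → head "boar" (specifically "valley boar"), modifier "solstice".
"valley boar" → head "boar", modifier "valley".
"village clay cage" → head "cage", modifier "village clay".
"village clay" → head "clay", modifier "village".
Assembled: [[solstice [valley boar]] [[village clay] cage]].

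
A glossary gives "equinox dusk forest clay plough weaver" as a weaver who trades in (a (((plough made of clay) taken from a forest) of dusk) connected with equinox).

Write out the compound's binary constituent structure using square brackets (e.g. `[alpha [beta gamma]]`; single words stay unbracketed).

Whole compound: head "weaver", modifier "equinox dusk forest clay plough".
Inside "equinox dusk forest clay plough": head "plough" (specifically "dusk forest clay plough"), modifier "equinox".
Inside "dusk forest clay plough": head "plough" (specifically "forest clay plough"), modifier "dusk".
Inside "forest clay plough": head "plough" (specifically "clay plough"), modifier "forest".
Inside "clay plough": head "plough", modifier "clay".
Assembled: [[equinox [dusk [forest [clay plough]]]] weaver].

[[equinox [dusk [forest [clay plough]]]] weaver]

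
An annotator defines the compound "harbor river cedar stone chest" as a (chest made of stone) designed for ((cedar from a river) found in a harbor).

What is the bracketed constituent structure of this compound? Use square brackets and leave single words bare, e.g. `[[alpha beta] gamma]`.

At the top level: head "chest" (specifically "stone chest"); modifier "harbor river cedar".
"harbor river cedar" → head "cedar" (specifically "river cedar"), modifier "harbor".
"river cedar" → head "cedar", modifier "river".
"stone chest" → head "chest", modifier "stone".
So the structure is [[harbor [river cedar]] [stone chest]].

[[harbor [river cedar]] [stone chest]]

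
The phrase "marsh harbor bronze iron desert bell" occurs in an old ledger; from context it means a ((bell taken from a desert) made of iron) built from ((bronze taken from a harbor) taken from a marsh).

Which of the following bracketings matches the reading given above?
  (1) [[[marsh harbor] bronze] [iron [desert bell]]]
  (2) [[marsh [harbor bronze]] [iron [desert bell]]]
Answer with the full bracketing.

[[marsh [harbor bronze]] [iron [desert bell]]]

The paraphrase's head is the "bell" part ("iron desert bell"); its modifier is "marsh harbor bronze".
That top-level split, carried through the inner groups, gives [[marsh [harbor bronze]] [iron [desert bell]]].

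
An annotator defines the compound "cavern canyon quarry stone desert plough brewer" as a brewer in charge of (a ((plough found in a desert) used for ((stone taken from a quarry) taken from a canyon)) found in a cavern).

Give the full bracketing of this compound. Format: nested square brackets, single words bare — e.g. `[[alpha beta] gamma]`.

[[cavern [[canyon [quarry stone]] [desert plough]]] brewer]

At the top level: head "brewer"; modifier "cavern canyon quarry stone desert plough".
"cavern canyon quarry stone desert plough" → head "plough" (specifically "canyon quarry stone desert plough"), modifier "cavern".
"canyon quarry stone desert plough" → head "plough" (specifically "desert plough"), modifier "canyon quarry stone".
"canyon quarry stone" → head "stone" (specifically "quarry stone"), modifier "canyon".
"quarry stone" → head "stone", modifier "quarry".
"desert plough" → head "plough", modifier "desert".
So the structure is [[cavern [[canyon [quarry stone]] [desert plough]]] brewer].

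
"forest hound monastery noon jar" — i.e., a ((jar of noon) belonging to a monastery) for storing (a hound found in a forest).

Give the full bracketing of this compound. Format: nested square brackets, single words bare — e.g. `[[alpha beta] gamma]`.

Overall it is a kind of jar (specifically "monastery noon jar"); the modifier is "forest hound".
Within "forest hound", the head is "hound" and the modifier is "forest".
Within "monastery noon jar", the head is "jar" (specifically "noon jar") and the modifier is "monastery".
Within "noon jar", the head is "jar" and the modifier is "noon".
Assembled: [[forest hound] [monastery [noon jar]]].

[[forest hound] [monastery [noon jar]]]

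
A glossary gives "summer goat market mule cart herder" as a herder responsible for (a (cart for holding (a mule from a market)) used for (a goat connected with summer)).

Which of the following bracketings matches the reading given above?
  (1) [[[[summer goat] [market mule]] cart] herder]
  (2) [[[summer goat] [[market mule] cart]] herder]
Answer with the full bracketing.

The paraphrase's head is the "herder" part ("herder"); its modifier is "summer goat market mule cart".
That top-level split, carried through the inner groups, gives [[[summer goat] [[market mule] cart]] herder].

[[[summer goat] [[market mule] cart]] herder]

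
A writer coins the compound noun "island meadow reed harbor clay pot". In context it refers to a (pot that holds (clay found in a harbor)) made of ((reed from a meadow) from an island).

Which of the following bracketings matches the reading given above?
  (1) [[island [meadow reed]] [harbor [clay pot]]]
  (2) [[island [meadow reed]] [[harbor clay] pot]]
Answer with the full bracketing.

[[island [meadow reed]] [[harbor clay] pot]]

The paraphrase's head is the "pot" part ("harbor clay pot"); its modifier is "island meadow reed".
That top-level split, carried through the inner groups, gives [[island [meadow reed]] [[harbor clay] pot]].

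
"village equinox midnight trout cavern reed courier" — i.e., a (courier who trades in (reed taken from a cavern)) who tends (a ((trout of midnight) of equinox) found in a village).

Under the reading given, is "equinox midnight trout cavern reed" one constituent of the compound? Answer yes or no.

no

The top-level split is [village equinox midnight trout] [cavern reed courier]; the full structure is [[village [equinox [midnight trout]]] [[cavern reed] courier]].
"equinox midnight trout cavern reed" straddles a constituent boundary, so it is not a single unit.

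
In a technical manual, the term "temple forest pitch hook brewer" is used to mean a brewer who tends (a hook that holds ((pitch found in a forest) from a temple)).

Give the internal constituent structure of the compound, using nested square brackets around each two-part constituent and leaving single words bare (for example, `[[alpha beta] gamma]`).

The outermost head in the paraphrase is "brewer", modified by "temple forest pitch hook".
Inside "temple forest pitch hook": head "hook", modifier "temple forest pitch".
Inside "temple forest pitch": head "pitch" (specifically "forest pitch"), modifier "temple".
Inside "forest pitch": head "pitch", modifier "forest".
So the structure is [[[temple [forest pitch]] hook] brewer].

[[[temple [forest pitch]] hook] brewer]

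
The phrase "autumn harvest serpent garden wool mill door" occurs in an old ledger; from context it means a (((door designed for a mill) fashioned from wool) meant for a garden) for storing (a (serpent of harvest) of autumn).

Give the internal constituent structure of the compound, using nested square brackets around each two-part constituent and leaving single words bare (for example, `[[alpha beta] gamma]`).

The outermost head in the paraphrase is "door" (specifically "garden wool mill door"), modified by "autumn harvest serpent".
"autumn harvest serpent" → head "serpent" (specifically "harvest serpent"), modifier "autumn".
"harvest serpent" → head "serpent", modifier "harvest".
"garden wool mill door" → head "door" (specifically "wool mill door"), modifier "garden".
"wool mill door" → head "door" (specifically "mill door"), modifier "wool".
"mill door" → head "door", modifier "mill".
So the structure is [[autumn [harvest serpent]] [garden [wool [mill door]]]].

[[autumn [harvest serpent]] [garden [wool [mill door]]]]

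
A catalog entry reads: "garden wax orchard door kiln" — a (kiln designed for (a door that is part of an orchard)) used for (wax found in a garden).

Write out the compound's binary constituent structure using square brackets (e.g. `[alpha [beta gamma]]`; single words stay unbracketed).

Overall it is a kind of kiln (specifically "orchard door kiln"); the modifier is "garden wax".
Inside "garden wax": head "wax", modifier "garden".
Inside "orchard door kiln": head "kiln", modifier "orchard door".
Inside "orchard door": head "door", modifier "orchard".
Assembled: [[garden wax] [[orchard door] kiln]].

[[garden wax] [[orchard door] kiln]]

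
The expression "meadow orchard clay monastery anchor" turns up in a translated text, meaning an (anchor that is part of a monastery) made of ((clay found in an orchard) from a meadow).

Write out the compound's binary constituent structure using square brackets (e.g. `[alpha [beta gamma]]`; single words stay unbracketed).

The outermost head in the paraphrase is "anchor" (specifically "monastery anchor"), modified by "meadow orchard clay".
Within "meadow orchard clay", the head is "clay" (specifically "orchard clay") and the modifier is "meadow".
Within "orchard clay", the head is "clay" and the modifier is "orchard".
Within "monastery anchor", the head is "anchor" and the modifier is "monastery".
So the structure is [[meadow [orchard clay]] [monastery anchor]].

[[meadow [orchard clay]] [monastery anchor]]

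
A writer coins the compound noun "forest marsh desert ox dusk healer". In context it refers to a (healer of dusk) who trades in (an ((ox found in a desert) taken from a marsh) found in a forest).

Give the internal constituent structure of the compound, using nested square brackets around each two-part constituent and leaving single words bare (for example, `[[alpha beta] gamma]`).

At the top level: head "healer" (specifically "dusk healer"); modifier "forest marsh desert ox".
"forest marsh desert ox" → head "ox" (specifically "marsh desert ox"), modifier "forest".
"marsh desert ox" → head "ox" (specifically "desert ox"), modifier "marsh".
"desert ox" → head "ox", modifier "desert".
"dusk healer" → head "healer", modifier "dusk".
Assembled: [[forest [marsh [desert ox]]] [dusk healer]].

[[forest [marsh [desert ox]]] [dusk healer]]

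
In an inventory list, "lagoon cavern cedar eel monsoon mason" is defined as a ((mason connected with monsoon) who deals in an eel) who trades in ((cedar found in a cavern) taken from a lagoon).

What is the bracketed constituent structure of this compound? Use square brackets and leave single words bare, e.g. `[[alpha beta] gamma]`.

The outermost head in the paraphrase is "mason" (specifically "eel monsoon mason"), modified by "lagoon cavern cedar".
Within "lagoon cavern cedar", the head is "cedar" (specifically "cavern cedar") and the modifier is "lagoon".
Within "cavern cedar", the head is "cedar" and the modifier is "cavern".
Within "eel monsoon mason", the head is "mason" (specifically "monsoon mason") and the modifier is "eel".
Within "monsoon mason", the head is "mason" and the modifier is "monsoon".
So the structure is [[lagoon [cavern cedar]] [eel [monsoon mason]]].

[[lagoon [cavern cedar]] [eel [monsoon mason]]]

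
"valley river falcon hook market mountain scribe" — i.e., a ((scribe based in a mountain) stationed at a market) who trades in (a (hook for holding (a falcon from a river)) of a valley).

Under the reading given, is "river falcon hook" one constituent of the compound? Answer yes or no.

yes

The paraphrase groups the words so that "river falcon hook" is one unit: it corresponds to a single parenthesized sub-phrase.
The full structure is [[valley [[river falcon] hook]] [market [mountain scribe]]], in which [river falcon hook] is a constituent.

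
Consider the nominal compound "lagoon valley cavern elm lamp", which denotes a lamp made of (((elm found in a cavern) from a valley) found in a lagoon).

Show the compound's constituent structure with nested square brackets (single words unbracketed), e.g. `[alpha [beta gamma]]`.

Whole compound: head "lamp", modifier "lagoon valley cavern elm".
Inside "lagoon valley cavern elm": head "elm" (specifically "valley cavern elm"), modifier "lagoon".
Inside "valley cavern elm": head "elm" (specifically "cavern elm"), modifier "valley".
Inside "cavern elm": head "elm", modifier "cavern".
Putting it together: [[lagoon [valley [cavern elm]]] lamp].

[[lagoon [valley [cavern elm]]] lamp]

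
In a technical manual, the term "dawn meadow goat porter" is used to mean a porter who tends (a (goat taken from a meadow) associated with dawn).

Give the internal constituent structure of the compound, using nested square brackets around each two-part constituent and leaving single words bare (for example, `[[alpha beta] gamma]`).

At the top level: head "porter"; modifier "dawn meadow goat".
Inside "dawn meadow goat": head "goat" (specifically "meadow goat"), modifier "dawn".
Inside "meadow goat": head "goat", modifier "meadow".
So the structure is [[dawn [meadow goat]] porter].

[[dawn [meadow goat]] porter]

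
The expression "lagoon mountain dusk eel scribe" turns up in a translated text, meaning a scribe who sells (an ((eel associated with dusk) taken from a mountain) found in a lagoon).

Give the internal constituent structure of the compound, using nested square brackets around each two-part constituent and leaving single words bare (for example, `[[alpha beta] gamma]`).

[[lagoon [mountain [dusk eel]]] scribe]

The outermost head in the paraphrase is "scribe", modified by "lagoon mountain dusk eel".
Inside "lagoon mountain dusk eel": head "eel" (specifically "mountain dusk eel"), modifier "lagoon".
Inside "mountain dusk eel": head "eel" (specifically "dusk eel"), modifier "mountain".
Inside "dusk eel": head "eel", modifier "dusk".
Putting it together: [[lagoon [mountain [dusk eel]]] scribe].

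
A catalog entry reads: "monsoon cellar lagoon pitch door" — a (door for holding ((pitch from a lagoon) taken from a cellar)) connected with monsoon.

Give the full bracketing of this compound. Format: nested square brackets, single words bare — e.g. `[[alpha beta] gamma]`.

[monsoon [[cellar [lagoon pitch]] door]]

Overall it is a kind of door (specifically "cellar lagoon pitch door"); the modifier is "monsoon".
"cellar lagoon pitch door" → head "door", modifier "cellar lagoon pitch".
"cellar lagoon pitch" → head "pitch" (specifically "lagoon pitch"), modifier "cellar".
"lagoon pitch" → head "pitch", modifier "lagoon".
Putting it together: [monsoon [[cellar [lagoon pitch]] door]].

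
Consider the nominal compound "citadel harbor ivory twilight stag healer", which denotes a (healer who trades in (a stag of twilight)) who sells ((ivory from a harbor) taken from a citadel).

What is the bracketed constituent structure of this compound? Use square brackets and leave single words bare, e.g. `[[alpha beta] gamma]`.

At the top level: head "healer" (specifically "twilight stag healer"); modifier "citadel harbor ivory".
Within "citadel harbor ivory", the head is "ivory" (specifically "harbor ivory") and the modifier is "citadel".
Within "harbor ivory", the head is "ivory" and the modifier is "harbor".
Within "twilight stag healer", the head is "healer" and the modifier is "twilight stag".
Within "twilight stag", the head is "stag" and the modifier is "twilight".
Assembled: [[citadel [harbor ivory]] [[twilight stag] healer]].

[[citadel [harbor ivory]] [[twilight stag] healer]]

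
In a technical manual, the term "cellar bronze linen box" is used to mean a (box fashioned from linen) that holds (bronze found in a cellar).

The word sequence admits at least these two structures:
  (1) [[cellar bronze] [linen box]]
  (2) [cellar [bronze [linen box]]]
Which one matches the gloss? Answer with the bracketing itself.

The paraphrase's head is the "box" part ("linen box"); its modifier is "cellar bronze".
That top-level split, carried through the inner groups, gives [[cellar bronze] [linen box]].

[[cellar bronze] [linen box]]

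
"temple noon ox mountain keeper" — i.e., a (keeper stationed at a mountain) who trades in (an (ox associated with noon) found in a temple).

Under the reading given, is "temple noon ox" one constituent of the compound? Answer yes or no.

The paraphrase groups the words so that "temple noon ox" is one unit: it corresponds to a single parenthesized sub-phrase.
The full structure is [[temple [noon ox]] [mountain keeper]], in which [temple noon ox] is a constituent.

yes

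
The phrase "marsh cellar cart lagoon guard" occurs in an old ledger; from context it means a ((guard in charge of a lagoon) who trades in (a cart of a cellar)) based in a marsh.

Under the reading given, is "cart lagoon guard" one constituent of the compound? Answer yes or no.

no

The top-level split is [marsh] [cellar cart lagoon guard]; the full structure is [marsh [[cellar cart] [lagoon guard]]].
"cart lagoon guard" straddles a constituent boundary, so it is not a single unit.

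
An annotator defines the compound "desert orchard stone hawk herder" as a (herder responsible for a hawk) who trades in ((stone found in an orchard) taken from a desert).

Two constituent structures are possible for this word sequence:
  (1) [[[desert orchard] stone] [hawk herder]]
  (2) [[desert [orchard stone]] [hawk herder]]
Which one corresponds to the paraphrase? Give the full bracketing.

The paraphrase's head is the "herder" part ("hawk herder"); its modifier is "desert orchard stone".
That top-level split, carried through the inner groups, gives [[desert [orchard stone]] [hawk herder]].

[[desert [orchard stone]] [hawk herder]]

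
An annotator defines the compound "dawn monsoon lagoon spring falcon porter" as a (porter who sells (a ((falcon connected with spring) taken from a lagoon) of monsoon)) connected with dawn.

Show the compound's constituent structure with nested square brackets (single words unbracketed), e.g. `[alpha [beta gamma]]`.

[dawn [[monsoon [lagoon [spring falcon]]] porter]]

At the top level: head "porter" (specifically "monsoon lagoon spring falcon porter"); modifier "dawn".
Within "monsoon lagoon spring falcon porter", the head is "porter" and the modifier is "monsoon lagoon spring falcon".
Within "monsoon lagoon spring falcon", the head is "falcon" (specifically "lagoon spring falcon") and the modifier is "monsoon".
Within "lagoon spring falcon", the head is "falcon" (specifically "spring falcon") and the modifier is "lagoon".
Within "spring falcon", the head is "falcon" and the modifier is "spring".
So the structure is [dawn [[monsoon [lagoon [spring falcon]]] porter]].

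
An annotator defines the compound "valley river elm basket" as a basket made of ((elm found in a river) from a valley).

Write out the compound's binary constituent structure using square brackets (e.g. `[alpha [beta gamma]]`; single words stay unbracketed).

[[valley [river elm]] basket]

Overall it is a kind of basket; the modifier is "valley river elm".
Inside "valley river elm": head "elm" (specifically "river elm"), modifier "valley".
Inside "river elm": head "elm", modifier "river".
So the structure is [[valley [river elm]] basket].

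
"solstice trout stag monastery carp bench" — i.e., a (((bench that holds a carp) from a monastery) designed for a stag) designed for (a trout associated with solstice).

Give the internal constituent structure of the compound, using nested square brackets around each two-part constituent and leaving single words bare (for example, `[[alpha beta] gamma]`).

[[solstice trout] [stag [monastery [carp bench]]]]

Overall it is a kind of bench (specifically "stag monastery carp bench"); the modifier is "solstice trout".
"solstice trout" → head "trout", modifier "solstice".
"stag monastery carp bench" → head "bench" (specifically "monastery carp bench"), modifier "stag".
"monastery carp bench" → head "bench" (specifically "carp bench"), modifier "monastery".
"carp bench" → head "bench", modifier "carp".
Assembled: [[solstice trout] [stag [monastery [carp bench]]]].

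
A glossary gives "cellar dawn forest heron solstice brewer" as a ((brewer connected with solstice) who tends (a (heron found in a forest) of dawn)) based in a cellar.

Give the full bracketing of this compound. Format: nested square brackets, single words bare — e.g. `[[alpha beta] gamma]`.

Overall it is a kind of brewer (specifically "dawn forest heron solstice brewer"); the modifier is "cellar".
Within "dawn forest heron solstice brewer", the head is "brewer" (specifically "solstice brewer") and the modifier is "dawn forest heron".
Within "dawn forest heron", the head is "heron" (specifically "forest heron") and the modifier is "dawn".
Within "forest heron", the head is "heron" and the modifier is "forest".
Within "solstice brewer", the head is "brewer" and the modifier is "solstice".
Assembled: [cellar [[dawn [forest heron]] [solstice brewer]]].

[cellar [[dawn [forest heron]] [solstice brewer]]]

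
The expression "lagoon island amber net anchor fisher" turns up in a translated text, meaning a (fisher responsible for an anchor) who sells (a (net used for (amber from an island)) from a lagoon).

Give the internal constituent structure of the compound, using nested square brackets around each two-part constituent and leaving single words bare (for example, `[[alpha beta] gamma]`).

[[lagoon [[island amber] net]] [anchor fisher]]

Overall it is a kind of fisher (specifically "anchor fisher"); the modifier is "lagoon island amber net".
Within "lagoon island amber net", the head is "net" (specifically "island amber net") and the modifier is "lagoon".
Within "island amber net", the head is "net" and the modifier is "island amber".
Within "island amber", the head is "amber" and the modifier is "island".
Within "anchor fisher", the head is "fisher" and the modifier is "anchor".
Assembled: [[lagoon [[island amber] net]] [anchor fisher]].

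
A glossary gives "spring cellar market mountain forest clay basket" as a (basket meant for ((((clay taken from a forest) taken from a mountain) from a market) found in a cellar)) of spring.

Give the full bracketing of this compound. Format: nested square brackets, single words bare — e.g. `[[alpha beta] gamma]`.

Whole compound: head "basket" (specifically "cellar market mountain forest clay basket"), modifier "spring".
Inside "cellar market mountain forest clay basket": head "basket", modifier "cellar market mountain forest clay".
Inside "cellar market mountain forest clay": head "clay" (specifically "market mountain forest clay"), modifier "cellar".
Inside "market mountain forest clay": head "clay" (specifically "mountain forest clay"), modifier "market".
Inside "mountain forest clay": head "clay" (specifically "forest clay"), modifier "mountain".
Inside "forest clay": head "clay", modifier "forest".
Assembled: [spring [[cellar [market [mountain [forest clay]]]] basket]].

[spring [[cellar [market [mountain [forest clay]]]] basket]]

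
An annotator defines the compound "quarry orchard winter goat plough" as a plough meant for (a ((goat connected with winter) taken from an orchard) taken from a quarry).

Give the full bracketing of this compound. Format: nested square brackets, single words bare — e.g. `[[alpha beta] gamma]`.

[[quarry [orchard [winter goat]]] plough]

Whole compound: head "plough", modifier "quarry orchard winter goat".
Inside "quarry orchard winter goat": head "goat" (specifically "orchard winter goat"), modifier "quarry".
Inside "orchard winter goat": head "goat" (specifically "winter goat"), modifier "orchard".
Inside "winter goat": head "goat", modifier "winter".
So the structure is [[quarry [orchard [winter goat]]] plough].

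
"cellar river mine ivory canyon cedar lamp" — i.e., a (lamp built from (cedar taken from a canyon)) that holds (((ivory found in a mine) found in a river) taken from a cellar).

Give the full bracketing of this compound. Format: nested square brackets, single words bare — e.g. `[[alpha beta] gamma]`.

[[cellar [river [mine ivory]]] [[canyon cedar] lamp]]

At the top level: head "lamp" (specifically "canyon cedar lamp"); modifier "cellar river mine ivory".
Inside "cellar river mine ivory": head "ivory" (specifically "river mine ivory"), modifier "cellar".
Inside "river mine ivory": head "ivory" (specifically "mine ivory"), modifier "river".
Inside "mine ivory": head "ivory", modifier "mine".
Inside "canyon cedar lamp": head "lamp", modifier "canyon cedar".
Inside "canyon cedar": head "cedar", modifier "canyon".
Putting it together: [[cellar [river [mine ivory]]] [[canyon cedar] lamp]].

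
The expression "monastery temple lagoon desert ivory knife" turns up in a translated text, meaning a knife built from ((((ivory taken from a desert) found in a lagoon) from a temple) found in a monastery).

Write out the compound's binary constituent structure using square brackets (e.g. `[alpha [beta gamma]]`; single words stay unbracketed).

[[monastery [temple [lagoon [desert ivory]]]] knife]

The outermost head in the paraphrase is "knife", modified by "monastery temple lagoon desert ivory".
Inside "monastery temple lagoon desert ivory": head "ivory" (specifically "temple lagoon desert ivory"), modifier "monastery".
Inside "temple lagoon desert ivory": head "ivory" (specifically "lagoon desert ivory"), modifier "temple".
Inside "lagoon desert ivory": head "ivory" (specifically "desert ivory"), modifier "lagoon".
Inside "desert ivory": head "ivory", modifier "desert".
Putting it together: [[monastery [temple [lagoon [desert ivory]]]] knife].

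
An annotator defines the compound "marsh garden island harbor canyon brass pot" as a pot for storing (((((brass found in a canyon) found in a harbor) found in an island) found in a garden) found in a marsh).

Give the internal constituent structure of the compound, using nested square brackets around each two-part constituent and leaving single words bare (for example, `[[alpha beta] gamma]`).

[[marsh [garden [island [harbor [canyon brass]]]]] pot]

The outermost head in the paraphrase is "pot", modified by "marsh garden island harbor canyon brass".
"marsh garden island harbor canyon brass" → head "brass" (specifically "garden island harbor canyon brass"), modifier "marsh".
"garden island harbor canyon brass" → head "brass" (specifically "island harbor canyon brass"), modifier "garden".
"island harbor canyon brass" → head "brass" (specifically "harbor canyon brass"), modifier "island".
"harbor canyon brass" → head "brass" (specifically "canyon brass"), modifier "harbor".
"canyon brass" → head "brass", modifier "canyon".
So the structure is [[marsh [garden [island [harbor [canyon brass]]]]] pot].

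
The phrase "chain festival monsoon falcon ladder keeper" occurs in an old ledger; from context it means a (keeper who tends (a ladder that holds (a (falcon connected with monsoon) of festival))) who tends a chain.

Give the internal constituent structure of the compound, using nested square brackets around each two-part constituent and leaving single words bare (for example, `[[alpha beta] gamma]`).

[chain [[[festival [monsoon falcon]] ladder] keeper]]

Overall it is a kind of keeper (specifically "festival monsoon falcon ladder keeper"); the modifier is "chain".
Inside "festival monsoon falcon ladder keeper": head "keeper", modifier "festival monsoon falcon ladder".
Inside "festival monsoon falcon ladder": head "ladder", modifier "festival monsoon falcon".
Inside "festival monsoon falcon": head "falcon" (specifically "monsoon falcon"), modifier "festival".
Inside "monsoon falcon": head "falcon", modifier "monsoon".
Putting it together: [chain [[[festival [monsoon falcon]] ladder] keeper]].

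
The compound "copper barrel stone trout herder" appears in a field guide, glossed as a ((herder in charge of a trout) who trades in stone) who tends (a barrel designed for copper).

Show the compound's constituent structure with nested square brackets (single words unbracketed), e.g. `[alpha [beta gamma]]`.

[[copper barrel] [stone [trout herder]]]

At the top level: head "herder" (specifically "stone trout herder"); modifier "copper barrel".
Inside "copper barrel": head "barrel", modifier "copper".
Inside "stone trout herder": head "herder" (specifically "trout herder"), modifier "stone".
Inside "trout herder": head "herder", modifier "trout".
So the structure is [[copper barrel] [stone [trout herder]]].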